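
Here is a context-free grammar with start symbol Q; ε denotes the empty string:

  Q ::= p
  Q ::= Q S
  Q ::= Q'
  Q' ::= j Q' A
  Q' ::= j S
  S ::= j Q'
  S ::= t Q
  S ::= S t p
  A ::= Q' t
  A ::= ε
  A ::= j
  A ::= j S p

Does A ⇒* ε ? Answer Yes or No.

A has an ε-production, so A ⇒ ε.

Yes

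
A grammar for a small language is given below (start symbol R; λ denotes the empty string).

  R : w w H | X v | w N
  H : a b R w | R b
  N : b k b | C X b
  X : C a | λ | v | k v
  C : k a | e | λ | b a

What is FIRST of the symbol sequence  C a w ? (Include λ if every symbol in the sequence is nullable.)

{ a, b, e, k }

Add FIRST(C)\{λ} = { b, e, k }; C is nullable, continue.
a is a terminal; add {a} and stop.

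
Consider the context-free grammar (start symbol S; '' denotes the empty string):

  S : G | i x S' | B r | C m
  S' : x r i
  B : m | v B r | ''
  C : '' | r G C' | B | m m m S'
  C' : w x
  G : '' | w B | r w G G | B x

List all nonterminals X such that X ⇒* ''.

{ B, C, G, S }

Directly nullable (have an ''-production): B, C, G.
S : G with every symbol nullable, so S is nullable.
No other nonterminal has a production whose RHS symbols are all nullable.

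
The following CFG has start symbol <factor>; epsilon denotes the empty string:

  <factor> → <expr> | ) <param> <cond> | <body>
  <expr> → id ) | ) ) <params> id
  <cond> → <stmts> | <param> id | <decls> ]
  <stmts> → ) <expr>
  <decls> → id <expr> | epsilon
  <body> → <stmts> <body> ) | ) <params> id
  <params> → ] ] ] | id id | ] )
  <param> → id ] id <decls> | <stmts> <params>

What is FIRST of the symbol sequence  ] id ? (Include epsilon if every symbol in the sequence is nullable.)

{ ] }

] is a terminal; add {]} and stop.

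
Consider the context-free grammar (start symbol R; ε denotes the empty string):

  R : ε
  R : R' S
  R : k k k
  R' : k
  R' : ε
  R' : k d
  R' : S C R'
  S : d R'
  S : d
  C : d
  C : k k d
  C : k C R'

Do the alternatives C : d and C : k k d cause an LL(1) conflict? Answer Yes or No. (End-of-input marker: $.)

No

FIRST(d) = { d } and FIRST(k k d) = { k }.
The FIRST sets are disjoint and neither alternative is nullable — no conflict.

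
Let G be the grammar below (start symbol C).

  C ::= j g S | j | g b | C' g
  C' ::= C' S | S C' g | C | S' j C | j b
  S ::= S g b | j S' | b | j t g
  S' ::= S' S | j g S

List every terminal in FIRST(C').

{ b, g, j }

From C' ::= C' S: add FIRST(C') = { b, g, j }.
From C' ::= S C' g: add FIRST(S) = { b, j }.
From C' ::= C: add FIRST(C) = { b, g, j }.
From C' ::= S' j C: add FIRST(S') = { j }.
C' ::= j b contributes {j}.
Union: FIRST(C') = { b, g, j }.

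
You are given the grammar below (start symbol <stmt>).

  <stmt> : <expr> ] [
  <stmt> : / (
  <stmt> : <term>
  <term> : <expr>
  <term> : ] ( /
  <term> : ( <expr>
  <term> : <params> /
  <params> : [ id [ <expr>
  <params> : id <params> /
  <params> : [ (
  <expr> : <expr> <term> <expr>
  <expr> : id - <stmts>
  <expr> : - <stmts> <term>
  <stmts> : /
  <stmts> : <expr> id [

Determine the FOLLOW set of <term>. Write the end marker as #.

{ #, (, -, /, [, ], id }

In <stmt> : <term>: <term> is at the end, add FOLLOW(<stmt>) = { # }.
In <expr> : <expr> <term> <expr>: add FIRST(<expr>) = { -, id }.
In <expr> : - <stmts> <term>: <term> is at the end, add FOLLOW(<expr>) = { #, (, -, /, [, ], id }.
Union: FOLLOW(<term>) = { #, (, -, /, [, ], id }.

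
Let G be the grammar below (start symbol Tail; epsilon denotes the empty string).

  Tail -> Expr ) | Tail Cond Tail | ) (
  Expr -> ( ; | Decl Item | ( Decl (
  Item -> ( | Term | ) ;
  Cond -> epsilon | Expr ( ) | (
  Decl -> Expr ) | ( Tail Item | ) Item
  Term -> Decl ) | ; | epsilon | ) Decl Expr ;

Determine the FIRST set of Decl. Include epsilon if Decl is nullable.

From Decl -> Expr ): add FIRST(Expr) = { (, ) }.
Decl -> ( Tail Item contributes {(}.
Decl -> ) Item contributes {)}.
Union: FIRST(Decl) = { (, ) }.

{ (, ) }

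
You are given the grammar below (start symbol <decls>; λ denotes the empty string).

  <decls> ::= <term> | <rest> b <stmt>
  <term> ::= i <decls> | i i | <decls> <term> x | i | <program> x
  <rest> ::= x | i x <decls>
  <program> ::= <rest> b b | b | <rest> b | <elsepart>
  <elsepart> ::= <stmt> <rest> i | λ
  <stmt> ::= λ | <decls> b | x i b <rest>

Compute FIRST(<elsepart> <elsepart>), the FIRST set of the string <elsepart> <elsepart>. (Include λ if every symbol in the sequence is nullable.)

{ b, i, x, λ }

Add FIRST(<elsepart>)\{λ} = { b, i, x }; <elsepart> is nullable, continue.
Add FIRST(<elsepart>)\{λ} = { b, i, x }; <elsepart> is nullable, continue.
Every symbol is nullable, so include λ.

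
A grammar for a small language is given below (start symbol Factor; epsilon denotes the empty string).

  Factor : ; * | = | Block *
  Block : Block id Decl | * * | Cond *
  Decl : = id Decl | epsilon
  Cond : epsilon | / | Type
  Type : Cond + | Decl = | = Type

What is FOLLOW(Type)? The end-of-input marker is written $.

In Cond : Type: Type is at the end, add FOLLOW(Cond) = { *, + }.
In Type : = Type: Type is at the end, add FOLLOW(Type) = { *, + }.
Union: FOLLOW(Type) = { *, + }.

{ *, + }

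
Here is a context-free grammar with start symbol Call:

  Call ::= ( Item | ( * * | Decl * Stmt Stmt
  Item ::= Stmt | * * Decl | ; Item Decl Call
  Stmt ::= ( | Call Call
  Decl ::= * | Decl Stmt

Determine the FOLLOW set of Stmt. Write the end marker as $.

In Call ::= Decl * Stmt Stmt: add FIRST(Stmt) = { (, * }.
In Call ::= Decl * Stmt Stmt: Stmt is at the end, add FOLLOW(Call) = { $, (, * }.
In Item ::= Stmt: Stmt is at the end, add FOLLOW(Item) = { $, (, * }.
In Decl ::= Decl Stmt: Stmt is at the end, add FOLLOW(Decl) = { $, (, * }.
Union: FOLLOW(Stmt) = { $, (, * }.

{ $, (, * }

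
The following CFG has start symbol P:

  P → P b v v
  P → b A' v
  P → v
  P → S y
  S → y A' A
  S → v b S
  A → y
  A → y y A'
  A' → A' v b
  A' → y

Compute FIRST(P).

From P → P b v v: add FIRST(P) = { b, v, y }.
P → b A' v contributes {b}.
P → v contributes {v}.
From P → S y: add FIRST(S) = { v, y }.
Union: FIRST(P) = { b, v, y }.

{ b, v, y }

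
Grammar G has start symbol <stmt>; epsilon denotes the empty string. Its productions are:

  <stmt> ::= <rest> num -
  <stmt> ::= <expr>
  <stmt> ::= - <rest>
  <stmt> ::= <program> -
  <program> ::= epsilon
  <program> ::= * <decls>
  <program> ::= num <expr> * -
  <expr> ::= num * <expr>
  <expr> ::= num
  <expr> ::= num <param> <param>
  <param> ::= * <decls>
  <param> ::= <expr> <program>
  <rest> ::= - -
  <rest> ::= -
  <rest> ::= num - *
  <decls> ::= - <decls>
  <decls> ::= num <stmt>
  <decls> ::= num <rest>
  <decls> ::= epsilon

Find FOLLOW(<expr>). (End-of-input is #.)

{ #, *, -, num }

In <stmt> ::= <expr>: <expr> is at the end, add FOLLOW(<stmt>) = { #, *, -, num }.
In <program> ::= num <expr> * -: add FIRST(* -) = { * }.
In <expr> ::= num * <expr>: <expr> is at the end, add FOLLOW(<expr>) = { #, *, -, num }.
In <param> ::= <expr> <program>: add FIRST(<program>)\{epsilon} = { *, num }.
  Since <program> is nullable, also add FOLLOW(<param>) = { #, *, -, num }.
Union: FOLLOW(<expr>) = { #, *, -, num }.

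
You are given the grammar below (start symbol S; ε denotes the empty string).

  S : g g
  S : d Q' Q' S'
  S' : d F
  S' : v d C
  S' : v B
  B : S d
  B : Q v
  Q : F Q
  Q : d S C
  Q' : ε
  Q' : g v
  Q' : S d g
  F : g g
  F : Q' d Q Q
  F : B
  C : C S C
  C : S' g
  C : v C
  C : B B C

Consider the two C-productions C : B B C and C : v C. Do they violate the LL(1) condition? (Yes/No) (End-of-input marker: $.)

FIRST(B B C) = { d, g } and FIRST(v C) = { v }.
The FIRST sets are disjoint and neither alternative is nullable — no conflict.

No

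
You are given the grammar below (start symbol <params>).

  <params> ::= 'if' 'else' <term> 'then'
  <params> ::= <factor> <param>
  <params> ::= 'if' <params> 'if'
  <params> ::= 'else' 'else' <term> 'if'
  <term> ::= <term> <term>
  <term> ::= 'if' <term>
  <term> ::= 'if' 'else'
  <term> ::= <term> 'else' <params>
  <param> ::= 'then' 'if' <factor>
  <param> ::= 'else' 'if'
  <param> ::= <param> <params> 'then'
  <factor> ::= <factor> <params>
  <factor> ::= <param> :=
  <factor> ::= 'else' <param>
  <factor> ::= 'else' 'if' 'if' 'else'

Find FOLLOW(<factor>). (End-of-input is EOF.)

In <params> ::= <factor> <param>: add FIRST(<param>) = { 'else', 'then' }.
In <param> ::= 'then' 'if' <factor>: <factor> is at the end, add FOLLOW(<param>) = { EOF, 'else', 'if', 'then', := }.
In <factor> ::= <factor> <params>: add FIRST(<params>) = { 'else', 'if', 'then' }.
Union: FOLLOW(<factor>) = { EOF, 'else', 'if', 'then', := }.

{ EOF, 'else', 'if', 'then', := }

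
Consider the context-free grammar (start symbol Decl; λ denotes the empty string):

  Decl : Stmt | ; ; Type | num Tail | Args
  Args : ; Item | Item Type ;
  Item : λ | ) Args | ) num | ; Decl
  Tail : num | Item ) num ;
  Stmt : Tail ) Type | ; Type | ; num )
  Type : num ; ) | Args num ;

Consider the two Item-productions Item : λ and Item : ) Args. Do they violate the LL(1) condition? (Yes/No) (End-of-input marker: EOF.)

FIRST(λ) = { λ } and FIRST() Args) = { ) }.
The first alternative is nullable and FOLLOW(Item) = { EOF, ), ;, num } shares ) with FIRST of the second — conflict.

Yes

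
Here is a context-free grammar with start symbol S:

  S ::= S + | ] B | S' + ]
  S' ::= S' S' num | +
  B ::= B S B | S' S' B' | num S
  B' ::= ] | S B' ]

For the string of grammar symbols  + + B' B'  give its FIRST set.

+ is a terminal; add {+} and stop.

{ + }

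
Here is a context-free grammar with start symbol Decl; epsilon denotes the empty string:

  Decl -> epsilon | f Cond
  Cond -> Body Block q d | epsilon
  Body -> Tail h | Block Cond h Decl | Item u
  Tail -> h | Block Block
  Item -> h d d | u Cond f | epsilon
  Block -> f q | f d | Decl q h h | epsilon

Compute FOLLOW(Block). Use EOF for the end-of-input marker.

In Cond -> Body Block q d: add FIRST(q d) = { q }.
In Body -> Block Cond h Decl: add FIRST(Cond h Decl) = { f, h, q, u }.
In Tail -> Block Block: add FIRST(Block)\{epsilon} = { f, q }.
  Since Block is nullable, also add FOLLOW(Tail) = { h }.
In Tail -> Block Block: Block is at the end, add FOLLOW(Tail) = { h }.
Union: FOLLOW(Block) = { f, h, q, u }.

{ f, h, q, u }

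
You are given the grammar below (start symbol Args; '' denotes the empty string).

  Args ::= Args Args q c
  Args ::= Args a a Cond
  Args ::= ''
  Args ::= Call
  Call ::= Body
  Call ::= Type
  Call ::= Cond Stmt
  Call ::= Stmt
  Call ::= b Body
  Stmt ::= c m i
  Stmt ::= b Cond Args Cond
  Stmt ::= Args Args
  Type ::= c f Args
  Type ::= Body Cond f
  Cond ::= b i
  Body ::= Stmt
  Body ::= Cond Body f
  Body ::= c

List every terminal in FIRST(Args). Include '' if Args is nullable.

{ a, b, c, q, '' }

From Args ::= Args Args q c: Args, Args nullable, take FIRST(Args) ∪ FIRST(Args) ∪ {q} = { a, b, c, q }.
From Args ::= Args a a Cond: Args nullable, take FIRST(Args) ∪ {a} = { a, b, c, q }.
Args ::= '' contributes ''.
From Args ::= Call: add FIRST(Call) = { a, b, c, q, '' } (including '' since Call is nullable).
Union: FIRST(Args) = { a, b, c, q, '' }.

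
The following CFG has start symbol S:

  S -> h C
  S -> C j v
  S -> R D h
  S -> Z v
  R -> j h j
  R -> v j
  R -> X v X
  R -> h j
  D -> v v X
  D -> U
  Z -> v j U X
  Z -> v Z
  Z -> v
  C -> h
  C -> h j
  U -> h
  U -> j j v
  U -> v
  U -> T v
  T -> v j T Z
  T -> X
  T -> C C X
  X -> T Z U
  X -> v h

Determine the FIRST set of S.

{ h, j, v }

S -> h C contributes {h}.
From S -> C j v: add FIRST(C) = { h }.
From S -> R D h: add FIRST(R) = { h, j, v }.
From S -> Z v: add FIRST(Z) = { v }.
Union: FIRST(S) = { h, j, v }.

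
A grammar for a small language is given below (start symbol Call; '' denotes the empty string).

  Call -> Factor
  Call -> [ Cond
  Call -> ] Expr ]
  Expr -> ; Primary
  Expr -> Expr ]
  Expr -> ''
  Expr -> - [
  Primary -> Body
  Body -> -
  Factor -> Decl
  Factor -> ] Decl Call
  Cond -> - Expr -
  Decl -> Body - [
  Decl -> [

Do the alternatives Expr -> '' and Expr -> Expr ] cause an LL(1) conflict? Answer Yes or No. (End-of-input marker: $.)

Yes

FIRST('') = { '' } and FIRST(Expr ]) = { -, ;, ] }.
The first alternative is nullable and FOLLOW(Expr) = { -, ] } shares - with FIRST of the second — conflict.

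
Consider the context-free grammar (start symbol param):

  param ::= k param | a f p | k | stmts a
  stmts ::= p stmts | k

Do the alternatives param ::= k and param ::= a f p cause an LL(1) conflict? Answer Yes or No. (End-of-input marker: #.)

No

FIRST(k) = { k } and FIRST(a f p) = { a }.
The FIRST sets are disjoint and neither alternative is nullable — no conflict.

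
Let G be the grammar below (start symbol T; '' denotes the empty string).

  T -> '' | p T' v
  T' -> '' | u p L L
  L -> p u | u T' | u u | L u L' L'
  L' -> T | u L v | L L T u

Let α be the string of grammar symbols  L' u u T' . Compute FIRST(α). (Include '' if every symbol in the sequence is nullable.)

Add FIRST(L')\{''} = { p, u }; L' is nullable, continue.
u is a terminal; add {u} and stop.

{ p, u }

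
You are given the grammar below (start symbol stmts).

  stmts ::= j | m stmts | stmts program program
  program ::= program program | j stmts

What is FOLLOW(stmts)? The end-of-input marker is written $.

{ $, j }

stmts is the start symbol, so $ ∈ FOLLOW(stmts).
In stmts ::= m stmts: stmts is at the end, add FOLLOW(stmts) = { $, j }.
In stmts ::= stmts program program: add FIRST(program program) = { j }.
In program ::= j stmts: stmts is at the end, add FOLLOW(program) = { $, j }.
Union: FOLLOW(stmts) = { $, j }.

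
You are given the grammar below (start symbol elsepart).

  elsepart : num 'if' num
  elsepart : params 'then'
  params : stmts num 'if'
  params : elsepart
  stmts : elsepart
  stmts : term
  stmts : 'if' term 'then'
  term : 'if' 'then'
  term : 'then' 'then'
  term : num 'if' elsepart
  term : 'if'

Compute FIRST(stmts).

{ 'if', 'then', num }

From stmts : elsepart: add FIRST(elsepart) = { 'if', 'then', num }.
From stmts : term: add FIRST(term) = { 'if', 'then', num }.
stmts : 'if' term 'then' contributes {'if'}.
Union: FIRST(stmts) = { 'if', 'then', num }.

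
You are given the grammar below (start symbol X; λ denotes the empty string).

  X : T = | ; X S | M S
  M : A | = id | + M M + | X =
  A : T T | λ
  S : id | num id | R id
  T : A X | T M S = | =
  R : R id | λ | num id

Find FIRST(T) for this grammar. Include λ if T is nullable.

{ +, ;, =, id, num }

From T : A X: A nullable, take FIRST(A) ∪ FIRST(X) = { +, ;, =, id, num }.
From T : T M S =: add FIRST(T) = { +, ;, =, id, num }.
T : = contributes {=}.
Union: FIRST(T) = { +, ;, =, id, num }.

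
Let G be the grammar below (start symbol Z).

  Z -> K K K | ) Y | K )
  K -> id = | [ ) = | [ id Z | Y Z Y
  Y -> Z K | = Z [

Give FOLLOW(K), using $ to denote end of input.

{ $, ), =, [, id }

In Z -> K K K: add FIRST(K K) = { ), =, [, id }.
In Z -> K K K: add FIRST(K) = { ), =, [, id }.
In Z -> K K K: K is at the end, add FOLLOW(Z) = { $, ), =, [, id }.
In Z -> K ): add FIRST()) = { ) }.
In Y -> Z K: K is at the end, add FOLLOW(Y) = { $, ), =, [, id }.
Union: FOLLOW(K) = { $, ), =, [, id }.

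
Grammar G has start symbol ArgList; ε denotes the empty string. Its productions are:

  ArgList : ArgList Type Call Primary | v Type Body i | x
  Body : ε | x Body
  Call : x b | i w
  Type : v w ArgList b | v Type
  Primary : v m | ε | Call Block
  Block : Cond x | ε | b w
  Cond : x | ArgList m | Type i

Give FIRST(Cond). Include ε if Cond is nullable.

Cond : x contributes {x}.
From Cond : ArgList m: add FIRST(ArgList) = { v, x }.
From Cond : Type i: add FIRST(Type) = { v }.
Union: FIRST(Cond) = { v, x }.

{ v, x }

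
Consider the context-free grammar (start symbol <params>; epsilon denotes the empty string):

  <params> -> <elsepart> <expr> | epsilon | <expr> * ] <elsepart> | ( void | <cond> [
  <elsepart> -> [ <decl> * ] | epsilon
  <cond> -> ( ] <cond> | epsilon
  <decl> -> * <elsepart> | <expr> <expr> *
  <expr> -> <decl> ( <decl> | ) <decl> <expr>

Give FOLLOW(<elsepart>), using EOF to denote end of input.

In <params> -> <elsepart> <expr>: add FIRST(<expr>) = { ), * }.
In <params> -> <expr> * ] <elsepart>: <elsepart> is at the end, add FOLLOW(<params>) = { EOF }.
In <decl> -> * <elsepart>: <elsepart> is at the end, add FOLLOW(<decl>) = { EOF, (, ), * }.
Union: FOLLOW(<elsepart>) = { EOF, (, ), * }.

{ EOF, (, ), * }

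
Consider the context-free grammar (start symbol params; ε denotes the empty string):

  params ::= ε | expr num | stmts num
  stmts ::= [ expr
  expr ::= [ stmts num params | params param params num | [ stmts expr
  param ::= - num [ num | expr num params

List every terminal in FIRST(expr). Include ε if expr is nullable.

{ -, [ }

expr ::= [ stmts num params contributes {[}.
From expr ::= params param params num: params nullable, take FIRST(params) ∪ FIRST(param) = { -, [ }.
expr ::= [ stmts expr contributes {[}.
Union: FIRST(expr) = { -, [ }.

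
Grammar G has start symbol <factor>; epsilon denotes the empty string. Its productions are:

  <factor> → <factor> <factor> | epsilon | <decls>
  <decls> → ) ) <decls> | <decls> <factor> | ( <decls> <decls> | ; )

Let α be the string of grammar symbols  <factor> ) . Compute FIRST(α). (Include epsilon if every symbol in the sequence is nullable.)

{ (, ), ; }

Add FIRST(<factor>)\{epsilon} = { (, ), ; }; <factor> is nullable, continue.
) is a terminal; add {)} and stop.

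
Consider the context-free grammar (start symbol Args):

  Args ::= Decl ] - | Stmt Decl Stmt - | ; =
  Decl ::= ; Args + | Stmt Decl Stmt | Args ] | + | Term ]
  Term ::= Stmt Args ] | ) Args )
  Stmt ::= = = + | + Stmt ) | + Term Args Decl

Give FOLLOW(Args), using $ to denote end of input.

Args is the start symbol, so $ ∈ FOLLOW(Args).
In Decl ::= ; Args +: add FIRST(+) = { + }.
In Decl ::= Args ]: add FIRST(]) = { ] }.
In Term ::= Stmt Args ]: add FIRST(]) = { ] }.
In Term ::= ) Args ): add FIRST()) = { ) }.
In Stmt ::= + Term Args Decl: add FIRST(Decl) = { ), +, ;, = }.
Union: FOLLOW(Args) = { $, ), +, ;, =, ] }.

{ $, ), +, ;, =, ] }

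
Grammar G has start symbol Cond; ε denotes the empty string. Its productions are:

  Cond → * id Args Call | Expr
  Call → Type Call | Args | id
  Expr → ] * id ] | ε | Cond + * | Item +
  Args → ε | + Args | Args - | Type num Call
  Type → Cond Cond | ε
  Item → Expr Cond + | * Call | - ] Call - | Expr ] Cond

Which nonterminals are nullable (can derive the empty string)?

{ Args, Call, Cond, Expr, Type }

Directly nullable (have an ε-production): Expr, Args, Type.
Call → Type Call with every symbol nullable, so Call is nullable.
Cond → Expr with every symbol nullable, so Cond is nullable.
No other nonterminal has a production whose RHS symbols are all nullable.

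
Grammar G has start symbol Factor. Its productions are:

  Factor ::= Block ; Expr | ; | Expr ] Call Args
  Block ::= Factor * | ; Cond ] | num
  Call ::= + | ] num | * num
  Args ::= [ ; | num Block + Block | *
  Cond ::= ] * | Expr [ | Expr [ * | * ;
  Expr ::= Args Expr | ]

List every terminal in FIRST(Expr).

{ *, [, ], num }

From Expr ::= Args Expr: add FIRST(Args) = { *, [, num }.
Expr ::= ] contributes {]}.
Union: FIRST(Expr) = { *, [, ], num }.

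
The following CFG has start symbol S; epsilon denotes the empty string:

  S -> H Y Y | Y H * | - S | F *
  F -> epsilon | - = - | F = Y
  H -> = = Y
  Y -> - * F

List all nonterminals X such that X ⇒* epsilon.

Directly nullable (have an epsilon-production): F.
No other nonterminal has a production whose RHS symbols are all nullable.

{ F }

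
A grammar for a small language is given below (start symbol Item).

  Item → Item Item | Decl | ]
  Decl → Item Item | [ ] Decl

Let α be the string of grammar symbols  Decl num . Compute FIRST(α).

Add FIRST(Decl) = { [, ] }; Decl is not nullable, stop.

{ [, ] }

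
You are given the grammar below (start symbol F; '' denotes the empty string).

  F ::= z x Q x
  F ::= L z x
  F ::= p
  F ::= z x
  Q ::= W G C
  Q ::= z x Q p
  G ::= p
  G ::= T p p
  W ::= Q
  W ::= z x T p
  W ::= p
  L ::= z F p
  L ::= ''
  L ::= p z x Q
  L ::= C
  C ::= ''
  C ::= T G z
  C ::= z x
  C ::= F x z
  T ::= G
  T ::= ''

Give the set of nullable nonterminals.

Directly nullable (have an ''-production): L, C, T.
No other nonterminal has a production whose RHS symbols are all nullable.

{ C, L, T }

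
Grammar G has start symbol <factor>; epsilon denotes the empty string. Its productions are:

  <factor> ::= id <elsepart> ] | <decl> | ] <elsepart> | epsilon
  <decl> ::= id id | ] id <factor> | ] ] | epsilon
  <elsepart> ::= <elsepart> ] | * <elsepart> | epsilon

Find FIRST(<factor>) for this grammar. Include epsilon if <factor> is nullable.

<factor> ::= id <elsepart> ] contributes {id}.
From <factor> ::= <decl>: add FIRST(<decl>) = { ], id, epsilon } (including epsilon since <decl> is nullable).
<factor> ::= ] <elsepart> contributes {]}.
<factor> ::= epsilon contributes epsilon.
Union: FIRST(<factor>) = { ], id, epsilon }.

{ ], id, epsilon }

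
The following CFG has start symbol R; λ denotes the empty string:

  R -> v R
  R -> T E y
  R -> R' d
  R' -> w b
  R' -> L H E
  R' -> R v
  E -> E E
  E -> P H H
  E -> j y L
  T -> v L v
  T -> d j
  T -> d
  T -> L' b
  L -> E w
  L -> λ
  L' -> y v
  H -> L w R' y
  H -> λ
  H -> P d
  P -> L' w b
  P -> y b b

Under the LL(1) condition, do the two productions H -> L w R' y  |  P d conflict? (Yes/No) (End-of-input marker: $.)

FIRST(L w R' y) = { j, w, y } and FIRST(P d) = { y }.
Both contain y, so the two alternatives are not disjoint — LL(1) conflict.

Yes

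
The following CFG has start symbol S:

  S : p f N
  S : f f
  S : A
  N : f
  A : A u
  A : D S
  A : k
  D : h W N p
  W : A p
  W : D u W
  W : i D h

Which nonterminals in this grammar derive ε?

{ } (none)

No nonterminal has an empty production or an RHS whose symbols are all nullable.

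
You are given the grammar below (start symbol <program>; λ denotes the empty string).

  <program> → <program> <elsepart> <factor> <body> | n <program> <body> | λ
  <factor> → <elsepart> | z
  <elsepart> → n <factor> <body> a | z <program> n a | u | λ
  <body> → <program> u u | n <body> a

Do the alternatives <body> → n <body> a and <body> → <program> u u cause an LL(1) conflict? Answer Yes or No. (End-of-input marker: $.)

Yes

FIRST(n <body> a) = { n } and FIRST(<program> u u) = { n, u, z }.
Both contain n, so the two alternatives are not disjoint — LL(1) conflict.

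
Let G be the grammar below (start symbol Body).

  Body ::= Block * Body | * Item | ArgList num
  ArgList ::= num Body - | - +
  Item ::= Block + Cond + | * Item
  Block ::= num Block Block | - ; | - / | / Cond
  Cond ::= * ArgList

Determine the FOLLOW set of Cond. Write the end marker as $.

In Item ::= Block + Cond +: add FIRST(+) = { + }.
In Block ::= / Cond: Cond is at the end, add FOLLOW(Block) = { *, +, -, /, num }.
Union: FOLLOW(Cond) = { *, +, -, /, num }.

{ *, +, -, /, num }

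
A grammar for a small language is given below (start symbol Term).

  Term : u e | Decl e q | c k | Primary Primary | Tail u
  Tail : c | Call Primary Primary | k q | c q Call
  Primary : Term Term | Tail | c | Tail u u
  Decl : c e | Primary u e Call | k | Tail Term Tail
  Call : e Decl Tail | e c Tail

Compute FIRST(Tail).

Tail : c contributes {c}.
From Tail : Call Primary Primary: add FIRST(Call) = { e }.
Tail : k q contributes {k}.
Tail : c q Call contributes {c}.
Union: FIRST(Tail) = { c, e, k }.

{ c, e, k }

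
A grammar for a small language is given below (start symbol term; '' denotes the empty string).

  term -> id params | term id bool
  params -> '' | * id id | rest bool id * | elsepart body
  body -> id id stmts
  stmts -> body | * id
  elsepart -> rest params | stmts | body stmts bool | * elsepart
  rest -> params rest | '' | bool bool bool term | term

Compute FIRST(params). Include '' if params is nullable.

params -> '' contributes ''.
params -> * id id contributes {*}.
From params -> rest bool id *: rest nullable, take FIRST(rest) ∪ {bool} = { *, bool, id }.
From params -> elsepart body: elsepart nullable, take FIRST(elsepart) ∪ FIRST(body) = { *, bool, id }.
Union: FIRST(params) = { *, bool, id, '' }.

{ *, bool, id, '' }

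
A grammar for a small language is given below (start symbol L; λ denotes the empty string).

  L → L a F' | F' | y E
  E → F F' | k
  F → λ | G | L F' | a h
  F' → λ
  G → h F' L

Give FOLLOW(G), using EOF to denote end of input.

{ EOF, a }

In F → G: G is at the end, add FOLLOW(F) = { EOF, a }.
Union: FOLLOW(G) = { EOF, a }.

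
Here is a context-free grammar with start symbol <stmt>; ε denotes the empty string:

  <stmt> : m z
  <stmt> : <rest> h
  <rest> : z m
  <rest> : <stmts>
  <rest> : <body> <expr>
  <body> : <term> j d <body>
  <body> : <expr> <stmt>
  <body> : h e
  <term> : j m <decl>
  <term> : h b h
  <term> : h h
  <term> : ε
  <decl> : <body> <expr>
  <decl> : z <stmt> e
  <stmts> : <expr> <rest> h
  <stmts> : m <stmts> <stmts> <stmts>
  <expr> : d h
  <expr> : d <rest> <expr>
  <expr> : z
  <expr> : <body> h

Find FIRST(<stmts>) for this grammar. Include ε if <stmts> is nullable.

{ d, h, j, m, z }

From <stmts> : <expr> <rest> h: add FIRST(<expr>) = { d, h, j, z }.
<stmts> : m <stmts> <stmts> <stmts> contributes {m}.
Union: FIRST(<stmts>) = { d, h, j, m, z }.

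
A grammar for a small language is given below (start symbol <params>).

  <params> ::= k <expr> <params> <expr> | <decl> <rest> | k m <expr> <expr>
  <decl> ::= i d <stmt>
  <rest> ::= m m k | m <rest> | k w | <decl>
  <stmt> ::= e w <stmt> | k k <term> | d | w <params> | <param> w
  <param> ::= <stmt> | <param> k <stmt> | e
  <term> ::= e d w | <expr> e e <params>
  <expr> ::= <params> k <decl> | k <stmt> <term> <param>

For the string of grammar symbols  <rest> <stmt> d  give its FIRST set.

Add FIRST(<rest>) = { i, k, m }; <rest> is not nullable, stop.

{ i, k, m }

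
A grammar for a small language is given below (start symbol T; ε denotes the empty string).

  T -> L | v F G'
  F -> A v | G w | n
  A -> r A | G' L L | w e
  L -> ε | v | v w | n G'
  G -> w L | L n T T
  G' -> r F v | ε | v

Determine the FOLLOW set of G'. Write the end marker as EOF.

In T -> v F G': G' is at the end, add FOLLOW(T) = { EOF, n, v, w }.
In A -> G' L L: add FIRST(L L)\{ε} = { n, v }.
  Since L L is nullable, also add FOLLOW(A) = { v }.
In L -> n G': G' is at the end, add FOLLOW(L) = { EOF, n, v, w }.
Union: FOLLOW(G') = { EOF, n, v, w }.

{ EOF, n, v, w }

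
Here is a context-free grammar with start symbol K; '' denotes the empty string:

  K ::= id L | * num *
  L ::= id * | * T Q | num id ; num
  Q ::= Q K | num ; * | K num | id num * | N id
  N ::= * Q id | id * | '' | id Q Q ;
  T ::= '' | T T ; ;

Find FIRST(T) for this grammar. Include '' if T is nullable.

T ::= '' contributes ''.
From T ::= T T ; ;: T, T nullable, take FIRST(T) ∪ FIRST(T) ∪ {;} = { ; }.
Union: FIRST(T) = { ;, '' }.

{ ;, '' }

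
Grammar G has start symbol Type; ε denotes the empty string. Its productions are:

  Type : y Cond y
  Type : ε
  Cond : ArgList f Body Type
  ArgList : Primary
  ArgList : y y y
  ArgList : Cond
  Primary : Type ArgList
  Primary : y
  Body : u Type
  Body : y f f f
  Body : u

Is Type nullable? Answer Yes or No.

Yes

Type has an ε-production, so Type ⇒ ε.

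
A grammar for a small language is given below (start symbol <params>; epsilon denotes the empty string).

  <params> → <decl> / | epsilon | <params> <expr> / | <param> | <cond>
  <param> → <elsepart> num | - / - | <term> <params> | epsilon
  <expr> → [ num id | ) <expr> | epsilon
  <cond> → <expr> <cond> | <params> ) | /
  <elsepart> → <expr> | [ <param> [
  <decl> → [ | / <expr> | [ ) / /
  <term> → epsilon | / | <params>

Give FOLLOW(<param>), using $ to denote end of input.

{ $, ), -, /, [, num }

In <params> → <param>: <param> is at the end, add FOLLOW(<params>) = { $, ), -, /, [, num }.
In <elsepart> → [ <param> [: add FIRST([) = { [ }.
Union: FOLLOW(<param>) = { $, ), -, /, [, num }.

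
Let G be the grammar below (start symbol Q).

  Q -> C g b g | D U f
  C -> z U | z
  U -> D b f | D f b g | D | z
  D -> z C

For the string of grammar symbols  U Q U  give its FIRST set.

{ z }

Add FIRST(U) = { z }; U is not nullable, stop.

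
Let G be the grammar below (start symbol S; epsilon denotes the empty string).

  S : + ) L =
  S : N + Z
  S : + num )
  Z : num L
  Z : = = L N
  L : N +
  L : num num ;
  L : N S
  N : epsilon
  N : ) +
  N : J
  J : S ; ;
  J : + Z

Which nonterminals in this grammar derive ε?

Directly nullable (have an epsilon-production): N.
No other nonterminal has a production whose RHS symbols are all nullable.

{ N }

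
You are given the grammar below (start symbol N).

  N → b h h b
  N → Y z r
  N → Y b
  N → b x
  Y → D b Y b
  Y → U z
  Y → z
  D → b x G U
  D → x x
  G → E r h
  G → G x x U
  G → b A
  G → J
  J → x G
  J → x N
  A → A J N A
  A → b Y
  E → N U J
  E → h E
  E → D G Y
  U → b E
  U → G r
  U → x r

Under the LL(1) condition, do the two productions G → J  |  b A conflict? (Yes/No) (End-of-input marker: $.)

FIRST(J) = { x } and FIRST(b A) = { b }.
The FIRST sets are disjoint and neither alternative is nullable — no conflict.

No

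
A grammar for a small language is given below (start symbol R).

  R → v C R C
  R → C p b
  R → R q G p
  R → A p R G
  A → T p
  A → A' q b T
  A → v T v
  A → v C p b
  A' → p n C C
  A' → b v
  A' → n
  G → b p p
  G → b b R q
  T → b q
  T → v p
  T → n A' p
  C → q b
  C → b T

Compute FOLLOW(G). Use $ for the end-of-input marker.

{ $, b, p, q }

In R → R q G p: add FIRST(p) = { p }.
In R → A p R G: G is at the end, add FOLLOW(R) = { $, b, q }.
Union: FOLLOW(G) = { $, b, p, q }.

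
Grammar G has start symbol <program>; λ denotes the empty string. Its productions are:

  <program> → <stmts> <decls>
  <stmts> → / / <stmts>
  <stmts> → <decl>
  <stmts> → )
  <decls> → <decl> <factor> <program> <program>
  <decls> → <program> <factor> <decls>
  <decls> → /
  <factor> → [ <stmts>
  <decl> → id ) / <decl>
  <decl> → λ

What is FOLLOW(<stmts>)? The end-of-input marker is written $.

{ ), /, [, id }

In <program> → <stmts> <decls>: add FIRST(<decls>) = { ), /, [, id }.
In <stmts> → / / <stmts>: <stmts> is at the end, add FOLLOW(<stmts>) = { ), /, [, id }.
In <factor> → [ <stmts>: <stmts> is at the end, add FOLLOW(<factor>) = { ), /, [, id }.
Union: FOLLOW(<stmts>) = { ), /, [, id }.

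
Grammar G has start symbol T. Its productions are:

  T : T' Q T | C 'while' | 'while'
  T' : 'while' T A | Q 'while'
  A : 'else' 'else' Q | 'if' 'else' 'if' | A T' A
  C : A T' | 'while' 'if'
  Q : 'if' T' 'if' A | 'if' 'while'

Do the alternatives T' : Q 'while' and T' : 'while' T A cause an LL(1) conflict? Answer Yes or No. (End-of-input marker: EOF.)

No

FIRST(Q 'while') = { 'if' } and FIRST('while' T A) = { 'while' }.
The FIRST sets are disjoint and neither alternative is nullable — no conflict.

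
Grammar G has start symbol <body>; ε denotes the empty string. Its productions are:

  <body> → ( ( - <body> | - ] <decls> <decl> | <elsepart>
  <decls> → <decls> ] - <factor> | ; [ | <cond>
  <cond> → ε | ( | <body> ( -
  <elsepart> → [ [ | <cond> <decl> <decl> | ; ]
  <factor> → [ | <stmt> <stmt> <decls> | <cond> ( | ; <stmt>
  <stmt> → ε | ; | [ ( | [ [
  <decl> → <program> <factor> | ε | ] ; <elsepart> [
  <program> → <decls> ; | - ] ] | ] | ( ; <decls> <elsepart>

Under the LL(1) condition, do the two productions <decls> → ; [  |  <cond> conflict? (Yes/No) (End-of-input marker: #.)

FIRST(; [) = { ; } and FIRST(<cond>) = { (, -, ;, [, ], ε }.
Both contain ;, so the two alternatives are not disjoint — LL(1) conflict.

Yes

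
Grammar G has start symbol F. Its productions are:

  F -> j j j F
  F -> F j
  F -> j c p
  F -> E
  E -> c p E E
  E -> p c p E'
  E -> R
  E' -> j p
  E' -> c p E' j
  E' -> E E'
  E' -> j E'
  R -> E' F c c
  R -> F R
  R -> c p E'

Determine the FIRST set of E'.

{ c, j, p }

E' -> j p contributes {j}.
E' -> c p E' j contributes {c}.
From E' -> E E': add FIRST(E) = { c, j, p }.
E' -> j E' contributes {j}.
Union: FIRST(E') = { c, j, p }.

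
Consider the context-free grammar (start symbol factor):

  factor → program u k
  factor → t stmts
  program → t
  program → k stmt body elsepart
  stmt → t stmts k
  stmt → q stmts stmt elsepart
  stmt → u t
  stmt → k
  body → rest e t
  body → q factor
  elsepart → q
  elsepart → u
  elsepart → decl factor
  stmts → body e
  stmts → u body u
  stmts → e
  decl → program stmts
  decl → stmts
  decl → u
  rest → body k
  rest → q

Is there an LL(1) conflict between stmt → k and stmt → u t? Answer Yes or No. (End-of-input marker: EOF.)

FIRST(k) = { k } and FIRST(u t) = { u }.
The FIRST sets are disjoint and neither alternative is nullable — no conflict.

No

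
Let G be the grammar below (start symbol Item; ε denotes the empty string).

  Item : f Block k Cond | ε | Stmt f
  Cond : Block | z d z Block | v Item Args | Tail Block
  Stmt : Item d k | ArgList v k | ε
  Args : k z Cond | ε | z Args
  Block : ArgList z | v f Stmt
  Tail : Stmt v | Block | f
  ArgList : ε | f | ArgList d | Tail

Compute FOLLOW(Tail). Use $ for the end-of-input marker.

{ d, f, v, z }

In Cond : Tail Block: add FIRST(Block) = { d, f, v, z }.
In ArgList : Tail: Tail is at the end, add FOLLOW(ArgList) = { d, v, z }.
Union: FOLLOW(Tail) = { d, f, v, z }.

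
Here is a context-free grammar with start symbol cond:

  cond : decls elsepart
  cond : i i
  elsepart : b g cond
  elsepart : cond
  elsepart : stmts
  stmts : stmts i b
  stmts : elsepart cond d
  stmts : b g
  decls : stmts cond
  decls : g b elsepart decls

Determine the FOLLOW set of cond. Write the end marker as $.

cond is the start symbol, so $ ∈ FOLLOW(cond).
In elsepart : b g cond: cond is at the end, add FOLLOW(elsepart) = { $, b, d, g, i }.
In elsepart : cond: cond is at the end, add FOLLOW(elsepart) = { $, b, d, g, i }.
In stmts : elsepart cond d: add FIRST(d) = { d }.
In decls : stmts cond: cond is at the end, add FOLLOW(decls) = { b, g, i }.
Union: FOLLOW(cond) = { $, b, d, g, i }.

{ $, b, d, g, i }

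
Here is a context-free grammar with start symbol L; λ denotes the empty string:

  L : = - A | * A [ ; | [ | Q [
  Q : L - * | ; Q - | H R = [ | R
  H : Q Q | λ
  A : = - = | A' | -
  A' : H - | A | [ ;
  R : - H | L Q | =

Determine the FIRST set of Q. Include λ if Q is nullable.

{ *, -, ;, =, [ }

From Q : L - *: add FIRST(L) = { *, -, ;, =, [ }.
Q : ; Q - contributes {;}.
From Q : H R = [: H nullable, take FIRST(H) ∪ FIRST(R) = { *, -, ;, =, [ }.
From Q : R: add FIRST(R) = { *, -, ;, =, [ }.
Union: FIRST(Q) = { *, -, ;, =, [ }.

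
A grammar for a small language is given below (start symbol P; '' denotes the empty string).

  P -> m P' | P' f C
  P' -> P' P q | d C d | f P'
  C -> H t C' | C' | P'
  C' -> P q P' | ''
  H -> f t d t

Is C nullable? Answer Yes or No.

Yes

C -> C' and each of C' is nullable, so C ⇒* ''.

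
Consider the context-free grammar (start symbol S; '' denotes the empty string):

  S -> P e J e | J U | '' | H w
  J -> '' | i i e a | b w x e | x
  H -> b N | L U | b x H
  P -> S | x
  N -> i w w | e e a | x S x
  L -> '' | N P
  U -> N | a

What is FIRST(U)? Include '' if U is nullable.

{ a, e, i, x }

From U -> N: add FIRST(N) = { e, i, x }.
U -> a contributes {a}.
Union: FIRST(U) = { a, e, i, x }.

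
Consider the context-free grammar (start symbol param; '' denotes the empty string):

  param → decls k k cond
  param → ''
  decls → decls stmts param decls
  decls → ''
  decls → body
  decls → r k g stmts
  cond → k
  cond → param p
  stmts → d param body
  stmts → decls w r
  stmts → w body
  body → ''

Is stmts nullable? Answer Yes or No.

Nullable nonterminals: body, decls, param.
No production of stmts has an RHS whose symbols are all nullable, so stmts is not nullable.

No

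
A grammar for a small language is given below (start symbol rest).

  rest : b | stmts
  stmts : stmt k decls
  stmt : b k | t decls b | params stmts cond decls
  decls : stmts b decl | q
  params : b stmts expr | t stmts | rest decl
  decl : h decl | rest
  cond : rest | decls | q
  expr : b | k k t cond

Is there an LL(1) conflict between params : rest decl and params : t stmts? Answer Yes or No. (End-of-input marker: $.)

FIRST(rest decl) = { b, t } and FIRST(t stmts) = { t }.
Both contain t, so the two alternatives are not disjoint — LL(1) conflict.

Yes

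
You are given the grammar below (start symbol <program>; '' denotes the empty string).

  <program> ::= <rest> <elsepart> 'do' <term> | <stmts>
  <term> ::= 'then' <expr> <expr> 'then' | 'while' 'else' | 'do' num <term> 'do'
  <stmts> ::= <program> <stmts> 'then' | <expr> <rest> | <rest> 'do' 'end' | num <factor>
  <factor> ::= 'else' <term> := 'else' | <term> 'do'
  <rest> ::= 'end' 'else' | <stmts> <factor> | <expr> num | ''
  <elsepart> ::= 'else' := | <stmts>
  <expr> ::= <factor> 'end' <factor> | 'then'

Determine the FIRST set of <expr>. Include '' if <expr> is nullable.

{ 'do', 'else', 'then', 'while' }

From <expr> ::= <factor> 'end' <factor>: add FIRST(<factor>) = { 'do', 'else', 'then', 'while' }.
<expr> ::= 'then' contributes {'then'}.
Union: FIRST(<expr>) = { 'do', 'else', 'then', 'while' }.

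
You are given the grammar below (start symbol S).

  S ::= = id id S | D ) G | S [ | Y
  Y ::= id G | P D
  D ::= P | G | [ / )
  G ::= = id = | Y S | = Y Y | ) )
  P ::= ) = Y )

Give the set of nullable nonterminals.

No nonterminal has an empty production or an RHS whose symbols are all nullable.

{ } (none)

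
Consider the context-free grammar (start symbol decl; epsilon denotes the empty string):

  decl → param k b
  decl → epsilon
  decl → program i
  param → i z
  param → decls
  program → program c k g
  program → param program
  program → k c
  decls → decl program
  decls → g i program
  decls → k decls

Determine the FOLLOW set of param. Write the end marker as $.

{ g, i, k }

In decl → param k b: add FIRST(k b) = { k }.
In program → param program: add FIRST(program) = { g, i, k }.
Union: FOLLOW(param) = { g, i, k }.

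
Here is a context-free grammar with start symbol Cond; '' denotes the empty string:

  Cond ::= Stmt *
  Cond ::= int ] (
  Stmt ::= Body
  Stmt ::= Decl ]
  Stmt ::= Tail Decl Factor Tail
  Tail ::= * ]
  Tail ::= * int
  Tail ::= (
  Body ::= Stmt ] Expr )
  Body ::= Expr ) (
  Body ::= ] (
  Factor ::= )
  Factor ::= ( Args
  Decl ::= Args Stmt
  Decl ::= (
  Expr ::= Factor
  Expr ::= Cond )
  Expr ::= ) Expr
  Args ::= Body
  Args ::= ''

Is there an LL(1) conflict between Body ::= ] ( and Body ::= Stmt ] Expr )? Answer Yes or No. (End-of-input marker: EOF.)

Yes

FIRST(] () = { ] } and FIRST(Stmt ] Expr )) = { (, ), *, ], int }.
Both contain ], so the two alternatives are not disjoint — LL(1) conflict.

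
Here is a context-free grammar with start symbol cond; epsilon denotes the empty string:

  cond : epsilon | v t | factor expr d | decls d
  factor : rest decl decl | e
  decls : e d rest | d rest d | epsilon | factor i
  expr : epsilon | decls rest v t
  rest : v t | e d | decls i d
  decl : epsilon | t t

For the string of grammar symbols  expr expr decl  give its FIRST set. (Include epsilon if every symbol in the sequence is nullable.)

Add FIRST(expr)\{epsilon} = { d, e, i, v }; expr is nullable, continue.
Add FIRST(expr)\{epsilon} = { d, e, i, v }; expr is nullable, continue.
Add FIRST(decl)\{epsilon} = { t }; decl is nullable, continue.
Every symbol is nullable, so include epsilon.

{ d, e, i, t, v, epsilon }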